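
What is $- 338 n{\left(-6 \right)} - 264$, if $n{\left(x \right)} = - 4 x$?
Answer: $-8376$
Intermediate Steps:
$- 338 n{\left(-6 \right)} - 264 = - 338 \left(\left(-4\right) \left(-6\right)\right) - 264 = \left(-338\right) 24 - 264 = -8112 - 264 = -8376$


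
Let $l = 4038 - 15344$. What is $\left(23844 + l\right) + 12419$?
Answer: $24957$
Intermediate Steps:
$l = -11306$
$\left(23844 + l\right) + 12419 = \left(23844 - 11306\right) + 12419 = 12538 + 12419 = 24957$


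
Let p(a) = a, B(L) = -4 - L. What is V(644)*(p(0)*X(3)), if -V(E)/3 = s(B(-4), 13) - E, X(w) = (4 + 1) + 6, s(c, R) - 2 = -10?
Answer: 0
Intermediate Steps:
s(c, R) = -8 (s(c, R) = 2 - 10 = -8)
X(w) = 11 (X(w) = 5 + 6 = 11)
V(E) = 24 + 3*E (V(E) = -3*(-8 - E) = 24 + 3*E)
V(644)*(p(0)*X(3)) = (24 + 3*644)*(0*11) = (24 + 1932)*0 = 1956*0 = 0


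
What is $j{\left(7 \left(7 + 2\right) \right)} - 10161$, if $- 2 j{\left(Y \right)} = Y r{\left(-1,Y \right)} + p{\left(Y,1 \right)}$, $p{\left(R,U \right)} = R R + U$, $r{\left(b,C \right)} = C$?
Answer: $- \frac{28261}{2} \approx -14131.0$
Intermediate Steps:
$p{\left(R,U \right)} = U + R^{2}$ ($p{\left(R,U \right)} = R^{2} + U = U + R^{2}$)
$j{\left(Y \right)} = - \frac{1}{2} - Y^{2}$ ($j{\left(Y \right)} = - \frac{Y Y + \left(1 + Y^{2}\right)}{2} = - \frac{Y^{2} + \left(1 + Y^{2}\right)}{2} = - \frac{1 + 2 Y^{2}}{2} = - \frac{1}{2} - Y^{2}$)
$j{\left(7 \left(7 + 2\right) \right)} - 10161 = \left(- \frac{1}{2} - \left(7 \left(7 + 2\right)\right)^{2}\right) - 10161 = \left(- \frac{1}{2} - \left(7 \cdot 9\right)^{2}\right) - 10161 = \left(- \frac{1}{2} - 63^{2}\right) - 10161 = \left(- \frac{1}{2} - 3969\right) - 10161 = - \frac{7939}{2} - 10161 = - \frac{28261}{2}$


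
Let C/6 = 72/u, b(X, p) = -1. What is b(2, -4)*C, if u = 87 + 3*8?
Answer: -144/37 ≈ -3.8919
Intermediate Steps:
u = 111 (u = 87 + 24 = 111)
C = 144/37 (C = 6*(72/111) = 6*(72*(1/111)) = 6*(24/37) = 144/37 ≈ 3.8919)
b(2, -4)*C = -1*144/37 = -144/37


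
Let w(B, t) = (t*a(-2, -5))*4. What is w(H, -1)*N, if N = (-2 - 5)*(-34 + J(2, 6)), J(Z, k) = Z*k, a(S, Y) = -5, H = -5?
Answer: 3080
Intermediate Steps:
N = 154 (N = (-2 - 5)*(-34 + 2*6) = -7*(-34 + 12) = -7*(-22) = 154)
w(B, t) = -20*t (w(B, t) = (t*(-5))*4 = -5*t*4 = -20*t)
w(H, -1)*N = -20*(-1)*154 = 20*154 = 3080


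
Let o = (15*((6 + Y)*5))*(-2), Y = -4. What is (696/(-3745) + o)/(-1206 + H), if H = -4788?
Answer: 187366/3741255 ≈ 0.050081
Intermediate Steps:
o = -300 (o = (15*((6 - 4)*5))*(-2) = (15*(2*5))*(-2) = (15*10)*(-2) = 150*(-2) = -300)
(696/(-3745) + o)/(-1206 + H) = (696/(-3745) - 300)/(-1206 - 4788) = (696*(-1/3745) - 300)/(-5994) = (-696/3745 - 300)*(-1/5994) = -1124196/3745*(-1/5994) = 187366/3741255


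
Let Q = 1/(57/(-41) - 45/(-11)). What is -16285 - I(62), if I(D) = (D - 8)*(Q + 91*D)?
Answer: -65157518/203 ≈ -3.2097e+5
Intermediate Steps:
Q = 451/1218 (Q = 1/(57*(-1/41) - 45*(-1/11)) = 1/(-57/41 + 45/11) = 1/(1218/451) = 451/1218 ≈ 0.37028)
I(D) = (-8 + D)*(451/1218 + 91*D) (I(D) = (D - 8)*(451/1218 + 91*D) = (-8 + D)*(451/1218 + 91*D))
-16285 - I(62) = -16285 - (-1804/609 + 91*62² - 886253/1218*62) = -16285 - (-1804/609 + 91*3844 - 27473843/609) = -16285 - (-1804/609 + 349804 - 27473843/609) = -16285 - 1*61851663/203 = -16285 - 61851663/203 = -65157518/203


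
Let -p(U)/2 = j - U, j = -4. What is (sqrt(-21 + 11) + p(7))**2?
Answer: (22 + I*sqrt(10))**2 ≈ 474.0 + 139.14*I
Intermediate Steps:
p(U) = 8 + 2*U (p(U) = -2*(-4 - U) = 8 + 2*U)
(sqrt(-21 + 11) + p(7))**2 = (sqrt(-21 + 11) + (8 + 2*7))**2 = (sqrt(-10) + (8 + 14))**2 = (I*sqrt(10) + 22)**2 = (22 + I*sqrt(10))**2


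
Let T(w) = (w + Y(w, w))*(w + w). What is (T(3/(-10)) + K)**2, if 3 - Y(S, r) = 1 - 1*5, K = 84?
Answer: 15992001/2500 ≈ 6396.8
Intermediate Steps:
Y(S, r) = 7 (Y(S, r) = 3 - (1 - 1*5) = 3 - (1 - 5) = 3 - 1*(-4) = 3 + 4 = 7)
T(w) = 2*w*(7 + w) (T(w) = (w + 7)*(w + w) = (7 + w)*(2*w) = 2*w*(7 + w))
(T(3/(-10)) + K)**2 = (2*(3/(-10))*(7 + 3/(-10)) + 84)**2 = (2*(3*(-1/10))*(7 + 3*(-1/10)) + 84)**2 = (2*(-3/10)*(7 - 3/10) + 84)**2 = (2*(-3/10)*(67/10) + 84)**2 = (-201/50 + 84)**2 = (3999/50)**2 = 15992001/2500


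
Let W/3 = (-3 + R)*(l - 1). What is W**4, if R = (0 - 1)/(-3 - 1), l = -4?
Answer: 741200625/256 ≈ 2.8953e+6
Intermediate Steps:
R = 1/4 (R = -1/(-4) = -1*(-1/4) = 1/4 ≈ 0.25000)
W = 165/4 (W = 3*((-3 + 1/4)*(-4 - 1)) = 3*(-11/4*(-5)) = 3*(55/4) = 165/4 ≈ 41.250)
W**4 = (165/4)**4 = 741200625/256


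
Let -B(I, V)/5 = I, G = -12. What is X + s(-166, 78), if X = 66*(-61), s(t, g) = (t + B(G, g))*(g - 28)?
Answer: -9326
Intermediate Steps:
B(I, V) = -5*I
s(t, g) = (-28 + g)*(60 + t) (s(t, g) = (t - 5*(-12))*(g - 28) = (t + 60)*(-28 + g) = (60 + t)*(-28 + g) = (-28 + g)*(60 + t))
X = -4026
X + s(-166, 78) = -4026 + (-1680 - 28*(-166) + 60*78 + 78*(-166)) = -4026 + (-1680 + 4648 + 4680 - 12948) = -4026 - 5300 = -9326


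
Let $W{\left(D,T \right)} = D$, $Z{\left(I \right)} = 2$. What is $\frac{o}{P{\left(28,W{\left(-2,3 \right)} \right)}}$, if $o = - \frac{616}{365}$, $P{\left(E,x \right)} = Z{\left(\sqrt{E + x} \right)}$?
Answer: $- \frac{308}{365} \approx -0.84384$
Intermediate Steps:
$P{\left(E,x \right)} = 2$
$o = - \frac{616}{365}$ ($o = \left(-616\right) \frac{1}{365} = - \frac{616}{365} \approx -1.6877$)
$\frac{o}{P{\left(28,W{\left(-2,3 \right)} \right)}} = - \frac{616}{365 \cdot 2} = \left(- \frac{616}{365}\right) \frac{1}{2} = - \frac{308}{365}$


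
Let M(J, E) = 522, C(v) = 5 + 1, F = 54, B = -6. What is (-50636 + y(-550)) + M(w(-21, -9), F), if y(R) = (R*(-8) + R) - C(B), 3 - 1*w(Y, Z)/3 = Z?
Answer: -46270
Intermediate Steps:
w(Y, Z) = 9 - 3*Z
C(v) = 6
y(R) = -6 - 7*R (y(R) = (R*(-8) + R) - 1*6 = (-8*R + R) - 6 = -7*R - 6 = -6 - 7*R)
(-50636 + y(-550)) + M(w(-21, -9), F) = (-50636 + (-6 - 7*(-550))) + 522 = (-50636 + (-6 + 3850)) + 522 = (-50636 + 3844) + 522 = -46792 + 522 = -46270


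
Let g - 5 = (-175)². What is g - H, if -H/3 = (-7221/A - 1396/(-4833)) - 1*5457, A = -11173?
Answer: 256708261678/17999703 ≈ 14262.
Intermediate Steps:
g = 30630 (g = 5 + (-175)² = 5 + 30625 = 30630)
H = 294622641212/17999703 (H = -3*((-7221/(-11173) - 1396/(-4833)) - 1*5457) = -3*((-7221*(-1/11173) - 1396*(-1/4833)) - 5457) = -3*((7221/11173 + 1396/4833) - 5457) = -3*(50496601/53999109 - 5457) = -3*(-294622641212/53999109) = 294622641212/17999703 ≈ 16368.)
g - H = 30630 - 1*294622641212/17999703 = 30630 - 294622641212/17999703 = 256708261678/17999703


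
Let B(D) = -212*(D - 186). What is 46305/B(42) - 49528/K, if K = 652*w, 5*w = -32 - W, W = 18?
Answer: 25193047/2764480 ≈ 9.1131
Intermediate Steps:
B(D) = 39432 - 212*D (B(D) = -212*(-186 + D) = 39432 - 212*D)
w = -10 (w = (-32 - 1*18)/5 = (-32 - 18)/5 = (⅕)*(-50) = -10)
K = -6520 (K = 652*(-10) = -6520)
46305/B(42) - 49528/K = 46305/(39432 - 212*42) - 49528/(-6520) = 46305/(39432 - 8904) - 49528*(-1/6520) = 46305/30528 + 6191/815 = 46305*(1/30528) + 6191/815 = 5145/3392 + 6191/815 = 25193047/2764480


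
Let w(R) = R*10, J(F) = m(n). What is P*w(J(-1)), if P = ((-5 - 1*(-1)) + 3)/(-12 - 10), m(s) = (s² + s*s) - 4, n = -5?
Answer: 230/11 ≈ 20.909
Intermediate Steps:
m(s) = -4 + 2*s² (m(s) = (s² + s²) - 4 = 2*s² - 4 = -4 + 2*s²)
J(F) = 46 (J(F) = -4 + 2*(-5)² = -4 + 2*25 = -4 + 50 = 46)
w(R) = 10*R
P = 1/22 (P = ((-5 + 1) + 3)/(-22) = (-4 + 3)*(-1/22) = -1*(-1/22) = 1/22 ≈ 0.045455)
P*w(J(-1)) = (10*46)/22 = (1/22)*460 = 230/11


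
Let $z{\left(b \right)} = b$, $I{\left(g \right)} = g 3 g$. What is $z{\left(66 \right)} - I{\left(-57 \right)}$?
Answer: $-9681$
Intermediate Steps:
$I{\left(g \right)} = 3 g^{2}$ ($I{\left(g \right)} = 3 g g = 3 g^{2}$)
$z{\left(66 \right)} - I{\left(-57 \right)} = 66 - 3 \left(-57\right)^{2} = 66 - 3 \cdot 3249 = 66 - 9747 = -9681$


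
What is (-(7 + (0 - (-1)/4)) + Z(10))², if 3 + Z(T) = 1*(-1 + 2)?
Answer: 1369/16 ≈ 85.563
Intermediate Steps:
Z(T) = -2 (Z(T) = -3 + 1*(-1 + 2) = -3 + 1*1 = -3 + 1 = -2)
(-(7 + (0 - (-1)/4)) + Z(10))² = (-(7 + (0 - (-1)/4)) - 2)² = (-(7 + (0 - 1*(-¼))) - 2)² = (-(7 + (0 + ¼)) - 2)² = (-(7 + ¼) - 2)² = (-1*29/4 - 2)² = (-29/4 - 2)² = (-37/4)² = 1369/16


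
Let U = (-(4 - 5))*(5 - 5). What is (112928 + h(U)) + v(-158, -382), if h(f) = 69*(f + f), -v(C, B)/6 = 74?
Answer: 112484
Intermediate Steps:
v(C, B) = -444 (v(C, B) = -6*74 = -444)
U = 0 (U = -1*(-1)*0 = 1*0 = 0)
h(f) = 138*f (h(f) = 69*(2*f) = 138*f)
(112928 + h(U)) + v(-158, -382) = (112928 + 138*0) - 444 = (112928 + 0) - 444 = 112928 - 444 = 112484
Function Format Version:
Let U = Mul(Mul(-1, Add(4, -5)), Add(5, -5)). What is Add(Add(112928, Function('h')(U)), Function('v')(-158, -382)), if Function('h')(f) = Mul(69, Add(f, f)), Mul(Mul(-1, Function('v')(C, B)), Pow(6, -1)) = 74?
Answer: 112484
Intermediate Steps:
Function('v')(C, B) = -444 (Function('v')(C, B) = Mul(-6, 74) = -444)
U = 0 (U = Mul(Mul(-1, -1), 0) = Mul(1, 0) = 0)
Function('h')(f) = Mul(138, f) (Function('h')(f) = Mul(69, Mul(2, f)) = Mul(138, f))
Add(Add(112928, Function('h')(U)), Function('v')(-158, -382)) = Add(Add(112928, Mul(138, 0)), -444) = Add(Add(112928, 0), -444) = Add(112928, -444) = 112484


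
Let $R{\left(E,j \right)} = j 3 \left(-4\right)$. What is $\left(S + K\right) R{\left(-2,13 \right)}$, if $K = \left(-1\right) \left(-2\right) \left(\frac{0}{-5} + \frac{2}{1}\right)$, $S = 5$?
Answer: $-1404$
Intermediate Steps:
$R{\left(E,j \right)} = - 12 j$ ($R{\left(E,j \right)} = 3 j \left(-4\right) = - 12 j$)
$K = 4$ ($K = 2 \left(0 \left(- \frac{1}{5}\right) + 2 \cdot 1\right) = 2 \left(0 + 2\right) = 2 \cdot 2 = 4$)
$\left(S + K\right) R{\left(-2,13 \right)} = \left(5 + 4\right) \left(\left(-12\right) 13\right) = 9 \left(-156\right) = -1404$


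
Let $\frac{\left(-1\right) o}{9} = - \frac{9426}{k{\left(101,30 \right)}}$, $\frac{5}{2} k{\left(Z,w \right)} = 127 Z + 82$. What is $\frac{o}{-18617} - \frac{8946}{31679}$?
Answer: $- \frac{718894222551}{2537771458729} \approx -0.28328$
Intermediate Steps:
$k{\left(Z,w \right)} = \frac{164}{5} + \frac{254 Z}{5}$ ($k{\left(Z,w \right)} = \frac{2 \left(127 Z + 82\right)}{5} = \frac{2 \left(82 + 127 Z\right)}{5} = \frac{164}{5} + \frac{254 Z}{5}$)
$o = \frac{70695}{4303}$ ($o = - 9 \left(- \frac{9426}{\frac{164}{5} + \frac{254}{5} \cdot 101}\right) = - 9 \left(- \frac{9426}{\frac{164}{5} + \frac{25654}{5}}\right) = - 9 \left(- \frac{9426}{\frac{25818}{5}}\right) = - 9 \left(\left(-9426\right) \frac{5}{25818}\right) = \left(-9\right) \left(- \frac{7855}{4303}\right) = \frac{70695}{4303} \approx 16.429$)
$\frac{o}{-18617} - \frac{8946}{31679} = \frac{70695}{4303 \left(-18617\right)} - \frac{8946}{31679} = \frac{70695}{4303} \left(- \frac{1}{18617}\right) - \frac{8946}{31679} = - \frac{70695}{80108951} - \frac{8946}{31679} = - \frac{718894222551}{2537771458729}$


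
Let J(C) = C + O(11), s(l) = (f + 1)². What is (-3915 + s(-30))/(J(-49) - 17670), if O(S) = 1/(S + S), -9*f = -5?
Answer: 6972218/31575177 ≈ 0.22081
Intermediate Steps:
f = 5/9 (f = -⅑*(-5) = 5/9 ≈ 0.55556)
O(S) = 1/(2*S)
s(l) = 196/81 (s(l) = (5/9 + 1)² = (14/9)² = 196/81)
J(C) = 1/22 + C (J(C) = C + (½)/11 = C + (½)*(1/11) = C + 1/22 = 1/22 + C)
(-3915 + s(-30))/(J(-49) - 17670) = (-3915 + 196/81)/((1/22 - 49) - 17670) = -316919/(81*(-1077/22 - 17670)) = -316919/(81*(-389817/22)) = -316919/81*(-22/389817) = 6972218/31575177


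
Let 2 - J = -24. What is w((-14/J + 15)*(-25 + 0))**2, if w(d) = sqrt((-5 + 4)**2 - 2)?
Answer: -1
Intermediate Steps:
J = 26 (J = 2 - 1*(-24) = 2 + 24 = 26)
w(d) = I (w(d) = sqrt((-1)**2 - 2) = sqrt(1 - 2) = sqrt(-1) = I)
w((-14/J + 15)*(-25 + 0))**2 = I**2 = -1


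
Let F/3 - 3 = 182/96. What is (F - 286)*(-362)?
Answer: 785721/8 ≈ 98215.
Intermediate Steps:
F = 235/16 (F = 9 + 3*(182/96) = 9 + 3*(182*(1/96)) = 9 + 3*(91/48) = 9 + 91/16 = 235/16 ≈ 14.688)
(F - 286)*(-362) = (235/16 - 286)*(-362) = -4341/16*(-362) = 785721/8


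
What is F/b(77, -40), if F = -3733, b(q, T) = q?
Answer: -3733/77 ≈ -48.481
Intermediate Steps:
F/b(77, -40) = -3733/77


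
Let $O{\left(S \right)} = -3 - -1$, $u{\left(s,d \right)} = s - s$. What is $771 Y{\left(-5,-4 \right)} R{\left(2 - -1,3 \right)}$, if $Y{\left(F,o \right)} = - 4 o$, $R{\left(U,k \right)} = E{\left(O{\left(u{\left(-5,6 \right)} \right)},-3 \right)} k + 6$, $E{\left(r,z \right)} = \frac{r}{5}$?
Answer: $\frac{296064}{5} \approx 59213.0$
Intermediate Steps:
$u{\left(s,d \right)} = 0$
$O{\left(S \right)} = -2$ ($O{\left(S \right)} = -3 + 1 = -2$)
$E{\left(r,z \right)} = \frac{r}{5}$ ($E{\left(r,z \right)} = r \frac{1}{5} = \frac{r}{5}$)
$R{\left(U,k \right)} = 6 - \frac{2 k}{5}$ ($R{\left(U,k \right)} = \frac{1}{5} \left(-2\right) k + 6 = - \frac{2 k}{5} + 6 = 6 - \frac{2 k}{5}$)
$771 Y{\left(-5,-4 \right)} R{\left(2 - -1,3 \right)} = 771 \left(-4\right) \left(-4\right) \left(6 - \frac{6}{5}\right) = 771 \cdot 16 \left(6 - \frac{6}{5}\right) = 771 \cdot 16 \cdot \frac{24}{5} = 771 \cdot \frac{384}{5} = \frac{296064}{5}$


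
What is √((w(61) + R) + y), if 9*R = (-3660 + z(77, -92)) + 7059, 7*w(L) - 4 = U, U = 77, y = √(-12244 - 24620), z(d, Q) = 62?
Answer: 2*√(43673 + 21168*I)/21 ≈ 20.449 + 4.6946*I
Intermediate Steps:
y = 192*I (y = √(-36864) = 192*I ≈ 192.0*I)
w(L) = 81/7 (w(L) = 4/7 + (⅐)*77 = 4/7 + 11 = 81/7)
R = 3461/9 (R = ((-3660 + 62) + 7059)/9 = (-3598 + 7059)/9 = (⅑)*3461 = 3461/9 ≈ 384.56)
√((w(61) + R) + y) = √((81/7 + 3461/9) + 192*I) = √(24956/63 + 192*I)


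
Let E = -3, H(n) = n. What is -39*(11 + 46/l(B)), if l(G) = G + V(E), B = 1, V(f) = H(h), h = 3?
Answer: -1755/2 ≈ -877.50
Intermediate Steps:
V(f) = 3
l(G) = 3 + G (l(G) = G + 3 = 3 + G)
-39*(11 + 46/l(B)) = -39*(11 + 46/(3 + 1)) = -39*(11 + 46/4) = -39*(11 + 46*(1/4)) = -39*(11 + 23/2) = -39*45/2 = -1755/2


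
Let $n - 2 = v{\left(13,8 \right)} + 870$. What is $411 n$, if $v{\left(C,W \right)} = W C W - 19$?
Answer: $692535$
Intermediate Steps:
$v{\left(C,W \right)} = -19 + C W^{2}$ ($v{\left(C,W \right)} = C W W - 19 = C W^{2} - 19 = -19 + C W^{2}$)
$n = 1685$ ($n = 2 + \left(\left(-19 + 13 \cdot 8^{2}\right) + 870\right) = 2 + \left(\left(-19 + 13 \cdot 64\right) + 870\right) = 2 + \left(\left(-19 + 832\right) + 870\right) = 2 + \left(813 + 870\right) = 2 + 1683 = 1685$)
$411 n = 411 \cdot 1685 = 692535$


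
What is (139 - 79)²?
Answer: 3600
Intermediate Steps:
(139 - 79)² = 60² = 3600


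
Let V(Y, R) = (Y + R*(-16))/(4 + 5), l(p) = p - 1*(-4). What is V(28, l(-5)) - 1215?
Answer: -10891/9 ≈ -1210.1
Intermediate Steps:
l(p) = 4 + p (l(p) = p + 4 = 4 + p)
V(Y, R) = -16*R/9 + Y/9 (V(Y, R) = (Y - 16*R)/9 = (Y - 16*R)*(⅑) = -16*R/9 + Y/9)
V(28, l(-5)) - 1215 = (-16*(4 - 5)/9 + (⅑)*28) - 1215 = (-16/9*(-1) + 28/9) - 1215 = (16/9 + 28/9) - 1215 = 44/9 - 1215 = -10891/9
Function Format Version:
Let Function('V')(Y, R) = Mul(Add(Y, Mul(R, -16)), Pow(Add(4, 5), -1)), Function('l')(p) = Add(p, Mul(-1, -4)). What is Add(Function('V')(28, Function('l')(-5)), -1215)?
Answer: Rational(-10891, 9) ≈ -1210.1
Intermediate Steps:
Function('l')(p) = Add(4, p) (Function('l')(p) = Add(p, 4) = Add(4, p))
Function('V')(Y, R) = Add(Mul(Rational(-16, 9), R), Mul(Rational(1, 9), Y)) (Function('V')(Y, R) = Mul(Add(Y, Mul(-16, R)), Pow(9, -1)) = Mul(Add(Y, Mul(-16, R)), Rational(1, 9)) = Add(Mul(Rational(-16, 9), R), Mul(Rational(1, 9), Y)))
Add(Function('V')(28, Function('l')(-5)), -1215) = Add(Add(Mul(Rational(-16, 9), Add(4, -5)), Mul(Rational(1, 9), 28)), -1215) = Add(Add(Mul(Rational(-16, 9), -1), Rational(28, 9)), -1215) = Add(Add(Rational(16, 9), Rational(28, 9)), -1215) = Add(Rational(44, 9), -1215) = Rational(-10891, 9)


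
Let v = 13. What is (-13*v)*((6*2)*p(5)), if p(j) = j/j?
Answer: -2028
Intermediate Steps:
p(j) = 1
(-13*v)*((6*2)*p(5)) = (-13*13)*((6*2)*1) = -2028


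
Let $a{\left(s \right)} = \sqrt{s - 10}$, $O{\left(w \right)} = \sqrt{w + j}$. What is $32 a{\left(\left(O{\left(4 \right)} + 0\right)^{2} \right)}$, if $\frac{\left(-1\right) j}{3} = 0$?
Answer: $32 i \sqrt{6} \approx 78.384 i$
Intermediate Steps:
$j = 0$ ($j = \left(-3\right) 0 = 0$)
$O{\left(w \right)} = \sqrt{w}$ ($O{\left(w \right)} = \sqrt{w + 0} = \sqrt{w}$)
$a{\left(s \right)} = \sqrt{-10 + s}$
$32 a{\left(\left(O{\left(4 \right)} + 0\right)^{2} \right)} = 32 \sqrt{-10 + \left(\sqrt{4} + 0\right)^{2}} = 32 \sqrt{-10 + \left(2 + 0\right)^{2}} = 32 \sqrt{-10 + 2^{2}} = 32 \sqrt{-10 + 4} = 32 \sqrt{-6} = 32 i \sqrt{6}$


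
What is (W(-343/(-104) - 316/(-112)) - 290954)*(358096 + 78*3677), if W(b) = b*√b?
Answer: -187636816508 + 12928672845*√10010/132496 ≈ -1.8763e+11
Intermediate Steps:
W(b) = b^(3/2)
(W(-343/(-104) - 316/(-112)) - 290954)*(358096 + 78*3677) = ((-343/(-104) - 316/(-112))^(3/2) - 290954)*(358096 + 78*3677) = ((-343*(-1/104) - 316*(-1/112))^(3/2) - 290954)*(358096 + 286806) = ((343/104 + 79/28)^(3/2) - 290954)*644902 = ((4455/728)^(3/2) - 290954)*644902 = (40095*√10010/264992 - 290954)*644902 = (-290954 + 40095*√10010/264992)*644902 = -187636816508 + 12928672845*√10010/132496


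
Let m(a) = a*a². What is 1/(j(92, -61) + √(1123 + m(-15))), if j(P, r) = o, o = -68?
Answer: -17/1719 - I*√563/3438 ≈ -0.0098895 - 0.0069016*I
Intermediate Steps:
j(P, r) = -68
m(a) = a³
1/(j(92, -61) + √(1123 + m(-15))) = 1/(-68 + √(1123 + (-15)³)) = 1/(-68 + √(1123 - 3375)) = 1/(-68 + √(-2252)) = 1/(-68 + 2*I*√563)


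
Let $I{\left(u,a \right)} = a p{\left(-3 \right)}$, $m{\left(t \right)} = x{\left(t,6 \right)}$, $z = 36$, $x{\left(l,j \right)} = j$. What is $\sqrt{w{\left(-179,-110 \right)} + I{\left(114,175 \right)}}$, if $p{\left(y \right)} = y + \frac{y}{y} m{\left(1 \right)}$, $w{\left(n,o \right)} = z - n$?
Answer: $2 \sqrt{185} \approx 27.203$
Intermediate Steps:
$m{\left(t \right)} = 6$
$w{\left(n,o \right)} = 36 - n$
$p{\left(y \right)} = 6 + y$ ($p{\left(y \right)} = y + \frac{y}{y} 6 = y + 1 \cdot 6 = y + 6 = 6 + y$)
$I{\left(u,a \right)} = 3 a$ ($I{\left(u,a \right)} = a \left(6 - 3\right) = a 3 = 3 a$)
$\sqrt{w{\left(-179,-110 \right)} + I{\left(114,175 \right)}} = \sqrt{\left(36 - -179\right) + 3 \cdot 175} = \sqrt{\left(36 + 179\right) + 525} = \sqrt{215 + 525} = \sqrt{740} = 2 \sqrt{185}$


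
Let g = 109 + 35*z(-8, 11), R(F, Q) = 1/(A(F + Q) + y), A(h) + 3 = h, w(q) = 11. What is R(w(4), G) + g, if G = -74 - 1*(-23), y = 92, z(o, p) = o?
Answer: -8378/49 ≈ -170.98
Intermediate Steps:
A(h) = -3 + h
G = -51 (G = -74 + 23 = -51)
R(F, Q) = 1/(89 + F + Q) (R(F, Q) = 1/((-3 + (F + Q)) + 92) = 1/((-3 + F + Q) + 92) = 1/(89 + F + Q))
g = -171 (g = 109 + 35*(-8) = 109 - 280 = -171)
R(w(4), G) + g = 1/(89 + 11 - 51) - 171 = 1/49 - 171 = -8378/49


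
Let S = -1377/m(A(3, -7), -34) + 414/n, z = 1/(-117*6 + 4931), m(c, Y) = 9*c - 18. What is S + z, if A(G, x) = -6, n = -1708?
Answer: 272786603/14446264 ≈ 18.883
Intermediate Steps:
m(c, Y) = -18 + 9*c
z = 1/4229 (z = 1/(-702 + 4931) = 1/4229 ≈ 0.00023646)
S = 64503/3416 (S = -1377/(-18 + 9*(-6)) + 414/(-1708) = -1377/(-18 - 54) + 414*(-1/1708) = -1377/(-72) - 207/854 = -1377*(-1/72) - 207/854 = 153/8 - 207/854 = 64503/3416 ≈ 18.883)
S + z = 64503/3416 + 1/4229 = 272786603/14446264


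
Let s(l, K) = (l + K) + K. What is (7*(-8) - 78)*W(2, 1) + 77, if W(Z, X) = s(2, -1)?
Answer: 77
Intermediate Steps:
s(l, K) = l + 2*K (s(l, K) = (K + l) + K = l + 2*K)
W(Z, X) = 0 (W(Z, X) = 2 + 2*(-1) = 2 - 2 = 0)
(7*(-8) - 78)*W(2, 1) + 77 = (7*(-8) - 78)*0 + 77 = (-56 - 78)*0 + 77 = -134*0 + 77 = 0 + 77 = 77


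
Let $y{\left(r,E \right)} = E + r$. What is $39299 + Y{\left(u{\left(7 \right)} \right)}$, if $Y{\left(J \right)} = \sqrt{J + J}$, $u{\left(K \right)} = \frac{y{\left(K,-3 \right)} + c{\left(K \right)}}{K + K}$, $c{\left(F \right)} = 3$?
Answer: $39300$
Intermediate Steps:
$u{\left(K \right)} = \frac{1}{2}$ ($u{\left(K \right)} = \frac{\left(-3 + K\right) + 3}{K + K} = \frac{K}{2 K} = K \frac{1}{2 K} = \frac{1}{2}$)
$Y{\left(J \right)} = \sqrt{2} \sqrt{J}$ ($Y{\left(J \right)} = \sqrt{2 J} = \sqrt{2} \sqrt{J}$)
$39299 + Y{\left(u{\left(7 \right)} \right)} = 39299 + \frac{\sqrt{2}}{\sqrt{2}} = 39299 + \sqrt{2} \frac{\sqrt{2}}{2} = 39299 + 1 = 39300$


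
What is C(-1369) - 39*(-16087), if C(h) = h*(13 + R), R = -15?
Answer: 630131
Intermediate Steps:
C(h) = -2*h (C(h) = h*(13 - 15) = h*(-2) = -2*h)
C(-1369) - 39*(-16087) = -2*(-1369) - 39*(-16087) = 2738 + 627393 = 630131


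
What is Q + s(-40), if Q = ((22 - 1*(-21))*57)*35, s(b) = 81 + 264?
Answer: 86130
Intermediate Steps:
s(b) = 345
Q = 85785 (Q = ((22 + 21)*57)*35 = (43*57)*35 = 2451*35 = 85785)
Q + s(-40) = 85785 + 345 = 86130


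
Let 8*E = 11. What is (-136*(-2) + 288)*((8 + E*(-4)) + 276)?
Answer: 155960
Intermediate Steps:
E = 11/8 (E = (1/8)*11 = 11/8 ≈ 1.3750)
(-136*(-2) + 288)*((8 + E*(-4)) + 276) = (-136*(-2) + 288)*((8 + (11/8)*(-4)) + 276) = (272 + 288)*((8 - 11/2) + 276) = 560*(5/2 + 276) = 560*(557/2) = 155960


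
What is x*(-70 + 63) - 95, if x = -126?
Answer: 787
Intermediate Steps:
x*(-70 + 63) - 95 = -126*(-70 + 63) - 95 = -126*(-7) - 95 = 882 - 95 = 787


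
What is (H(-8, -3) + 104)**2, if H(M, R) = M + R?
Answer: 8649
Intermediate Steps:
(H(-8, -3) + 104)**2 = ((-8 - 3) + 104)**2 = (-11 + 104)**2 = 93**2 = 8649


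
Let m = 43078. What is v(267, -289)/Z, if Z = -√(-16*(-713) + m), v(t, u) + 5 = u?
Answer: 49*√6054/3027 ≈ 1.2595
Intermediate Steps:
v(t, u) = -5 + u
Z = -3*√6054 (Z = -√(-16*(-713) + 43078) = -√(11408 + 43078) = -√54486 = -3*√6054 ≈ -233.42)
v(267, -289)/Z = (-5 - 289)/((-3*√6054)) = -(-49)*√6054/3027 = 49*√6054/3027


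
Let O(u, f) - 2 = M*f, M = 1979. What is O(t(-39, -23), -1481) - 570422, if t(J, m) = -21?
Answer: -3501319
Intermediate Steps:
O(u, f) = 2 + 1979*f
O(t(-39, -23), -1481) - 570422 = (2 + 1979*(-1481)) - 570422 = (2 - 2930899) - 570422 = -2930897 - 570422 = -3501319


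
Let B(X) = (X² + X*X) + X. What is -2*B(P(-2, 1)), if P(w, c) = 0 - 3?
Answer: -30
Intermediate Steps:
P(w, c) = -3
B(X) = X + 2*X² (B(X) = (X² + X²) + X = 2*X² + X = X + 2*X²)
-2*B(P(-2, 1)) = -(-6)*(1 + 2*(-3)) = -(-6)*(1 - 6) = -(-6)*(-5) = -2*15 = -30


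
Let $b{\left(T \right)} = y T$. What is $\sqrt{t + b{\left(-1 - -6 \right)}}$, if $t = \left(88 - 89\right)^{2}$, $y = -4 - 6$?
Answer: $7 i \approx 7.0 i$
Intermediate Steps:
$y = -10$ ($y = -4 - 6 = -10$)
$b{\left(T \right)} = - 10 T$
$t = 1$ ($t = \left(-1\right)^{2} = 1$)
$\sqrt{t + b{\left(-1 - -6 \right)}} = \sqrt{1 - 10 \left(-1 - -6\right)} = \sqrt{1 - 10 \left(-1 + 6\right)} = \sqrt{1 - 50} = \sqrt{-49} = 7 i$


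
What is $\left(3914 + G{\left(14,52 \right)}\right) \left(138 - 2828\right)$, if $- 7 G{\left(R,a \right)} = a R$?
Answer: $-10248900$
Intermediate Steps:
$G{\left(R,a \right)} = - \frac{R a}{7}$ ($G{\left(R,a \right)} = - \frac{a R}{7} = - \frac{R a}{7}$)
$\left(3914 + G{\left(14,52 \right)}\right) \left(138 - 2828\right) = \left(3914 - 2 \cdot 52\right) \left(138 - 2828\right) = \left(3914 - 104\right) \left(-2690\right) = 3810 \left(-2690\right) = -10248900$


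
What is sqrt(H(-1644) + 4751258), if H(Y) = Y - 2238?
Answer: 4*sqrt(296711) ≈ 2178.8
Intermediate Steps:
H(Y) = -2238 + Y
sqrt(H(-1644) + 4751258) = sqrt((-2238 - 1644) + 4751258) = sqrt(-3882 + 4751258) = sqrt(4747376) = 4*sqrt(296711)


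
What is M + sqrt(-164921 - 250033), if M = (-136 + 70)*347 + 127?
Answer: -22775 + 3*I*sqrt(46106) ≈ -22775.0 + 644.17*I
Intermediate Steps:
M = -22775 (M = -66*347 + 127 = -22902 + 127 = -22775)
M + sqrt(-164921 - 250033) = -22775 + sqrt(-164921 - 250033) = -22775 + sqrt(-414954) = -22775 + 3*I*sqrt(46106)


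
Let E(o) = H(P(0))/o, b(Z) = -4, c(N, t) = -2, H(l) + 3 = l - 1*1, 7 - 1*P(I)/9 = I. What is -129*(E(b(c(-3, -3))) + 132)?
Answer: -60501/4 ≈ -15125.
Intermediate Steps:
P(I) = 63 - 9*I
H(l) = -4 + l (H(l) = -3 + (l - 1*1) = -3 + (l - 1) = -3 + (-1 + l) = -4 + l)
E(o) = 59/o (E(o) = (-4 + (63 - 9*0))/o = (-4 + (63 + 0))/o = (-4 + 63)/o = 59/o)
-129*(E(b(c(-3, -3))) + 132) = -129*(59/(-4) + 132) = -129*(59*(-1/4) + 132) = -129*(-59/4 + 132) = -129*469/4 = -60501/4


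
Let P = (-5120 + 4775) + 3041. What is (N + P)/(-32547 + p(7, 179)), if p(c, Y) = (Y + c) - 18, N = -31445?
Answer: 9583/10793 ≈ 0.88789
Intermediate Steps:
P = 2696 (P = -345 + 3041 = 2696)
p(c, Y) = -18 + Y + c
(N + P)/(-32547 + p(7, 179)) = (-31445 + 2696)/(-32547 + (-18 + 179 + 7)) = -28749/(-32547 + 168) = -28749/(-32379) = -28749*(-1/32379) = 9583/10793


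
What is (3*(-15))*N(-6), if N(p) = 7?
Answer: -315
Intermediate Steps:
(3*(-15))*N(-6) = (3*(-15))*7 = -45*7 = -315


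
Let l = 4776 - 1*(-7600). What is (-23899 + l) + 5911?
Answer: -5612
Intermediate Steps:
l = 12376 (l = 4776 + 7600 = 12376)
(-23899 + l) + 5911 = (-23899 + 12376) + 5911 = -11523 + 5911 = -5612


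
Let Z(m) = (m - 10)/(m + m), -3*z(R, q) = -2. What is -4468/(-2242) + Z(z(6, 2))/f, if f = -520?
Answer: 1169527/582920 ≈ 2.0063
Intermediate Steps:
z(R, q) = 2/3 (z(R, q) = -1/3*(-2) = 2/3)
Z(m) = (-10 + m)/(2*m) (Z(m) = (-10 + m)/((2*m)) = (-10 + m)*(1/(2*m)) = (-10 + m)/(2*m))
-4468/(-2242) + Z(z(6, 2))/f = -4468/(-2242) + ((-10 + 2/3)/(2*(2/3)))/(-520) = -4468*(-1/2242) + ((1/2)*(3/2)*(-28/3))*(-1/520) = 2234/1121 - 7*(-1/520) = 2234/1121 + 7/520 = 1169527/582920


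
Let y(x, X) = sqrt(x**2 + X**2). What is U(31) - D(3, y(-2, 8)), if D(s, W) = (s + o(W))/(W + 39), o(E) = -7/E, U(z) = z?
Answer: 44919/1453 + 477*sqrt(17)/49402 ≈ 30.954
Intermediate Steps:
y(x, X) = sqrt(X**2 + x**2)
D(s, W) = (s - 7/W)/(39 + W) (D(s, W) = (s - 7/W)/(W + 39) = (s - 7/W)/(39 + W))
U(31) - D(3, y(-2, 8)) = 31 - (-7 + sqrt(8**2 + (-2)**2)*3)/((sqrt(8**2 + (-2)**2))*(39 + sqrt(8**2 + (-2)**2))) = 31 - (-7 + sqrt(64 + 4)*3)/((sqrt(64 + 4))*(39 + sqrt(64 + 4))) = 31 - (-7 + sqrt(68)*3)/((sqrt(68))*(39 + sqrt(68))) = 31 - (-7 + (2*sqrt(17))*3)/((2*sqrt(17))*(39 + 2*sqrt(17))) = 31 - sqrt(17)/34*(-7 + 6*sqrt(17))/(39 + 2*sqrt(17)) = 31 - sqrt(17)*(-7 + 6*sqrt(17))/(34*(39 + 2*sqrt(17)))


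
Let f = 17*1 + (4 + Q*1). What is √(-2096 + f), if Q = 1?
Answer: I*√2074 ≈ 45.541*I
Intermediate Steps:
f = 22 (f = 17*1 + (4 + 1*1) = 17 + (4 + 1) = 17 + 5 = 22)
√(-2096 + f) = √(-2096 + 22) = √(-2074) = I*√2074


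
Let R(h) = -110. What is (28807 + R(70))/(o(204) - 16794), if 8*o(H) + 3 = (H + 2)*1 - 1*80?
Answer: -229576/134229 ≈ -1.7103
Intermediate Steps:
o(H) = -81/8 + H/8 (o(H) = -3/8 + ((H + 2)*1 - 1*80)/8 = -3/8 + ((2 + H)*1 - 80)/8 = -3/8 + ((2 + H) - 80)/8 = -3/8 + (-78 + H)/8 = -3/8 + (-39/4 + H/8) = -81/8 + H/8)
(28807 + R(70))/(o(204) - 16794) = (28807 - 110)/((-81/8 + (⅛)*204) - 16794) = 28697/((-81/8 + 51/2) - 16794) = 28697/(123/8 - 16794) = 28697/(-134229/8) = 28697*(-8/134229) = -229576/134229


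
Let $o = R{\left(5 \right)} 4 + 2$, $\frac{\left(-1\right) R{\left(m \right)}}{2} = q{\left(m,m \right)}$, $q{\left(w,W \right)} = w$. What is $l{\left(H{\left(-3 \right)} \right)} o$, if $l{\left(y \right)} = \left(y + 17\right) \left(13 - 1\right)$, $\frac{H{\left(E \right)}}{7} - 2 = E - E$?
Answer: $-14136$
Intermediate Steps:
$R{\left(m \right)} = - 2 m$
$H{\left(E \right)} = 14$ ($H{\left(E \right)} = 14 + 7 \left(E - E\right) = 14 + 7 \cdot 0 = 14 + 0 = 14$)
$l{\left(y \right)} = 204 + 12 y$ ($l{\left(y \right)} = \left(17 + y\right) 12 = 204 + 12 y$)
$o = -38$ ($o = \left(-2\right) 5 \cdot 4 + 2 = \left(-10\right) 4 + 2 = -40 + 2 = -38$)
$l{\left(H{\left(-3 \right)} \right)} o = \left(204 + 12 \cdot 14\right) \left(-38\right) = \left(204 + 168\right) \left(-38\right) = 372 \left(-38\right) = -14136$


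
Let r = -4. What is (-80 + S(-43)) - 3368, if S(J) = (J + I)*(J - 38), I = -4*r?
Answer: -1261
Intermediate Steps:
I = 16 (I = -4*(-4) = 16)
S(J) = (-38 + J)*(16 + J) (S(J) = (J + 16)*(J - 38) = (16 + J)*(-38 + J) = (-38 + J)*(16 + J))
(-80 + S(-43)) - 3368 = (-80 + (-608 + (-43)² - 22*(-43))) - 3368 = (-80 + (-608 + 1849 + 946)) - 3368 = (-80 + 2187) - 3368 = 2107 - 3368 = -1261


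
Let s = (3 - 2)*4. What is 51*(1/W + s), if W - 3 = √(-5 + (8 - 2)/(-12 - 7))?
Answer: 3435/16 - 3*I*√1919/16 ≈ 214.69 - 8.2137*I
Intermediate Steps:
W = 3 + I*√1919/19 (W = 3 + √(-5 + (8 - 2)/(-12 - 7)) = 3 + √(-5 + 6/(-19)) = 3 + √(-5 + 6*(-1/19)) = 3 + √(-5 - 6/19) = 3 + √(-101/19) = 3 + I*√1919/19 ≈ 3.0 + 2.3056*I)
s = 4 (s = 1*4 = 4)
51*(1/W + s) = 51*(1/(3 + I*√1919/19) + 4) = 51*(4 + 1/(3 + I*√1919/19)) = 204 + 51/(3 + I*√1919/19)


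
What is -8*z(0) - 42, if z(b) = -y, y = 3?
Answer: -18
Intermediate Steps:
z(b) = -3 (z(b) = -1*3 = -3)
-8*z(0) - 42 = -8*(-3) - 42 = 24 - 42 = -18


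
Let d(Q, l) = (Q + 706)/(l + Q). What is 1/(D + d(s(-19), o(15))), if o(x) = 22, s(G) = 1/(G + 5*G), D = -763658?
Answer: -2507/1914410123 ≈ -1.3095e-6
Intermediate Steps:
s(G) = 1/(6*G)
d(Q, l) = (706 + Q)/(Q + l)
1/(D + d(s(-19), o(15))) = 1/(-763658 + (706 + (⅙)/(-19))/((⅙)/(-19) + 22)) = 1/(-763658 + (706 + (⅙)*(-1/19))/((⅙)*(-1/19) + 22)) = 1/(-763658 + (706 - 1/114)/(-1/114 + 22)) = 1/(-763658 + (80483/114)/(2507/114)) = 1/(-763658 + (114/2507)*(80483/114)) = 1/(-763658 + 80483/2507) = 1/(-1914410123/2507) = -2507/1914410123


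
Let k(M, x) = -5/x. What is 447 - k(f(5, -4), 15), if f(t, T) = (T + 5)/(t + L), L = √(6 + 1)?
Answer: 1342/3 ≈ 447.33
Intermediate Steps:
L = √7 ≈ 2.6458
f(t, T) = (5 + T)/(t + √7) (f(t, T) = (T + 5)/(t + √7) = (5 + T)/(t + √7))
447 - k(f(5, -4), 15) = 447 - (-5)/15 = 447 - 1*(-⅓) = 447 + ⅓ = 1342/3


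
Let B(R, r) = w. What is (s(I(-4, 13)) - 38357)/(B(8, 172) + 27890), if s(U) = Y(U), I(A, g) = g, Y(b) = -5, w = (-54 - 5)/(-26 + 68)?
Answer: -1611204/1171321 ≈ -1.3755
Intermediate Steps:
w = -59/42 ≈ -1.4048
s(U) = -5
B(R, r) = -59/42
(s(I(-4, 13)) - 38357)/(B(8, 172) + 27890) = (-5 - 38357)/(-59/42 + 27890) = -38362/1171321/42 = -38362*42/1171321 = -1611204/1171321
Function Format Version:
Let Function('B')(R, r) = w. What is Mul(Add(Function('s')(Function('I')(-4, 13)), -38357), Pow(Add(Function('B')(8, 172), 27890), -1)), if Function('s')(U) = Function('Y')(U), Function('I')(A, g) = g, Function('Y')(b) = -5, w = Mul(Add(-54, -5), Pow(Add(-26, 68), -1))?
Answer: Rational(-1611204, 1171321) ≈ -1.3755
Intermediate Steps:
w = Rational(-59, 42) (w = Mul(-59, Pow(42, -1)) = Mul(-59, Rational(1, 42)) = Rational(-59, 42) ≈ -1.4048)
Function('s')(U) = -5
Function('B')(R, r) = Rational(-59, 42)
Mul(Add(Function('s')(Function('I')(-4, 13)), -38357), Pow(Add(Function('B')(8, 172), 27890), -1)) = Mul(Add(-5, -38357), Pow(Add(Rational(-59, 42), 27890), -1)) = Mul(-38362, Pow(Rational(1171321, 42), -1)) = Mul(-38362, Rational(42, 1171321)) = Rational(-1611204, 1171321)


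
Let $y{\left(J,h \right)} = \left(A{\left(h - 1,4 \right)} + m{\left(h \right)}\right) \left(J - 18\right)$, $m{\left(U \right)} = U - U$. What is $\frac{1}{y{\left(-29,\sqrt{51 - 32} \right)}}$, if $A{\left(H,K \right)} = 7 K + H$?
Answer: $- \frac{27}{33370} + \frac{\sqrt{19}}{33370} \approx -0.00067849$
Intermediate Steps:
$A{\left(H,K \right)} = H + 7 K$
$m{\left(U \right)} = 0$
$y{\left(J,h \right)} = \left(-18 + J\right) \left(27 + h\right)$ ($y{\left(J,h \right)} = \left(\left(\left(h - 1\right) + 7 \cdot 4\right) + 0\right) \left(J - 18\right) = \left(\left(\left(-1 + h\right) + 28\right) + 0\right) \left(-18 + J\right) = \left(\left(27 + h\right) + 0\right) \left(-18 + J\right) = \left(27 + h\right) \left(-18 + J\right) = \left(-18 + J\right) \left(27 + h\right)$)
$\frac{1}{y{\left(-29,\sqrt{51 - 32} \right)}} = \frac{1}{-486 - 18 \sqrt{51 - 32} - 29 \left(27 + \sqrt{51 - 32}\right)} = \frac{1}{-486 - 18 \sqrt{19} - 29 \left(27 + \sqrt{19}\right)} = \frac{1}{-486 - 18 \sqrt{19} - \left(783 + 29 \sqrt{19}\right)} = \frac{1}{-1269 - 47 \sqrt{19}}$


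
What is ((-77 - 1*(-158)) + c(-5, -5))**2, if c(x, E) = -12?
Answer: 4761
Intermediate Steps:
((-77 - 1*(-158)) + c(-5, -5))**2 = ((-77 - 1*(-158)) - 12)**2 = ((-77 + 158) - 12)**2 = (81 - 12)**2 = 69**2 = 4761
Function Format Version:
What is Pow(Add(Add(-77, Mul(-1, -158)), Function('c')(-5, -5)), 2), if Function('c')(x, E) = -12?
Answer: 4761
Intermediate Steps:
Pow(Add(Add(-77, Mul(-1, -158)), Function('c')(-5, -5)), 2) = Pow(Add(Add(-77, Mul(-1, -158)), -12), 2) = Pow(Add(Add(-77, 158), -12), 2) = Pow(Add(81, -12), 2) = Pow(69, 2) = 4761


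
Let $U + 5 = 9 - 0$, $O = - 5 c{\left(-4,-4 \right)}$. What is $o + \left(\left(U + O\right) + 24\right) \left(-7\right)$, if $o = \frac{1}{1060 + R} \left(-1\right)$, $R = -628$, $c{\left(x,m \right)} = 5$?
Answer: $- \frac{9073}{432} \approx -21.002$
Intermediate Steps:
$O = -25$ ($O = \left(-5\right) 5 = -25$)
$U = 4$ ($U = -5 + \left(9 - 0\right) = -5 + \left(9 + 0\right) = -5 + 9 = 4$)
$o = - \frac{1}{432}$ ($o = \frac{1}{1060 - 628} \left(-1\right) = \frac{1}{432} \left(-1\right) = - \frac{1}{432} \approx -0.0023148$)
$o + \left(\left(U + O\right) + 24\right) \left(-7\right) = - \frac{1}{432} + \left(\left(4 - 25\right) + 24\right) \left(-7\right) = - \frac{1}{432} + \left(-21 + 24\right) \left(-7\right) = - \frac{1}{432} + 3 \left(-7\right) = - \frac{1}{432} - 21 = - \frac{9073}{432}$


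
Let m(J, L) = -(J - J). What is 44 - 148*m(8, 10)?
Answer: 44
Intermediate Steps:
m(J, L) = 0 (m(J, L) = -1*0 = 0)
44 - 148*m(8, 10) = 44 - 148*0 = 44 + 0 = 44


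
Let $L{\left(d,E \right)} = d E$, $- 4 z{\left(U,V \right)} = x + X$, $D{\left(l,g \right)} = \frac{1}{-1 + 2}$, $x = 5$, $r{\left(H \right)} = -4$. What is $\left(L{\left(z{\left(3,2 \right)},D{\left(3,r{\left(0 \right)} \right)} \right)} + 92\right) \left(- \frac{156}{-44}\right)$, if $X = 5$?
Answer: $\frac{6981}{22} \approx 317.32$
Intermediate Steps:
$D{\left(l,g \right)} = 1$ ($D{\left(l,g \right)} = 1^{-1} = 1$)
$z{\left(U,V \right)} = - \frac{5}{2}$ ($z{\left(U,V \right)} = - \frac{5 + 5}{4} = \left(- \frac{1}{4}\right) 10 = - \frac{5}{2}$)
$L{\left(d,E \right)} = E d$
$\left(L{\left(z{\left(3,2 \right)},D{\left(3,r{\left(0 \right)} \right)} \right)} + 92\right) \left(- \frac{156}{-44}\right) = \left(1 \left(- \frac{5}{2}\right) + 92\right) \left(- \frac{156}{-44}\right) = \left(- \frac{5}{2} + 92\right) \left(\left(-156\right) \left(- \frac{1}{44}\right)\right) = \frac{179}{2} \cdot \frac{39}{11} = \frac{6981}{22}$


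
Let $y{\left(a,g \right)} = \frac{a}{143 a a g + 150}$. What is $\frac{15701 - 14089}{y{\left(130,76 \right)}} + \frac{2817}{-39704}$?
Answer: $\frac{90425857614943}{39704} \approx 2.2775 \cdot 10^{9}$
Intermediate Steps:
$y{\left(a,g \right)} = \frac{a}{150 + 143 g a^{2}}$ ($y{\left(a,g \right)} = \frac{a}{143 a^{2} g + 150} = \frac{a}{143 g a^{2} + 150} = \frac{a}{150 + 143 g a^{2}}$)
$\frac{15701 - 14089}{y{\left(130,76 \right)}} + \frac{2817}{-39704} = \frac{15701 - 14089}{130 \frac{1}{150 + 143 \cdot 76 \cdot 130^{2}}} + \frac{2817}{-39704} = \frac{15701 - 14089}{130 \frac{1}{150 + 143 \cdot 76 \cdot 16900}} + 2817 \left(- \frac{1}{39704}\right) = \frac{1612}{130 \frac{1}{150 + 183669200}} - \frac{2817}{39704} = \frac{1612}{130 \cdot \frac{1}{183669350}} - \frac{2817}{39704} = \frac{1612}{\frac{13}{18366935}} - \frac{2817}{39704} = 1612 \cdot \frac{18366935}{13} - \frac{2817}{39704} = 2277499940 - \frac{2817}{39704} = \frac{90425857614943}{39704}$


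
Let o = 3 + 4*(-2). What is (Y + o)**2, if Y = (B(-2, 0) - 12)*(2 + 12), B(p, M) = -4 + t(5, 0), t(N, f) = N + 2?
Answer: 17161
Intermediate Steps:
t(N, f) = 2 + N
B(p, M) = 3 (B(p, M) = -4 + (2 + 5) = -4 + 7 = 3)
Y = -126 (Y = (3 - 12)*(2 + 12) = -9*14 = -126)
o = -5 (o = 3 - 8 = -5)
(Y + o)**2 = (-126 - 5)**2 = (-131)**2 = 17161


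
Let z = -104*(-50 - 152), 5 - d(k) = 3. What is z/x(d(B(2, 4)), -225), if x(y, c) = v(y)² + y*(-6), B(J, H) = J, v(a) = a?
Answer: -2626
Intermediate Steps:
d(k) = 2 (d(k) = 5 - 1*3 = 5 - 3 = 2)
z = 21008 (z = -104*(-202) = 21008)
x(y, c) = y² - 6*y (x(y, c) = y² + y*(-6) = y² - 6*y)
z/x(d(B(2, 4)), -225) = 21008/((2*(-6 + 2))) = 21008/((2*(-4))) = 21008/(-8) = 21008*(-⅛) = -2626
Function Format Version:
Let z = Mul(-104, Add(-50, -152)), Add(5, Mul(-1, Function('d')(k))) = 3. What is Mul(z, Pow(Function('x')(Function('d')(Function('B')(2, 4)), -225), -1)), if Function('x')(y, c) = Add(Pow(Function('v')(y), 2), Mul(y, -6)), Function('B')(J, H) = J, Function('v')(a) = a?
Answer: -2626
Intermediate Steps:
Function('d')(k) = 2 (Function('d')(k) = Add(5, Mul(-1, 3)) = Add(5, -3) = 2)
z = 21008 (z = Mul(-104, -202) = 21008)
Function('x')(y, c) = Add(Pow(y, 2), Mul(-6, y)) (Function('x')(y, c) = Add(Pow(y, 2), Mul(y, -6)) = Add(Pow(y, 2), Mul(-6, y)))
Mul(z, Pow(Function('x')(Function('d')(Function('B')(2, 4)), -225), -1)) = Mul(21008, Pow(Mul(2, Add(-6, 2)), -1)) = Mul(21008, Pow(Mul(2, -4), -1)) = Mul(21008, Pow(-8, -1)) = Mul(21008, Rational(-1, 8)) = -2626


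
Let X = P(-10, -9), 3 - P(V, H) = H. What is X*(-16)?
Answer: -192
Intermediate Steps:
P(V, H) = 3 - H
X = 12 (X = 3 - 1*(-9) = 3 + 9 = 12)
X*(-16) = 12*(-16) = -192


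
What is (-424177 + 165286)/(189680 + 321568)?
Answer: -86297/170416 ≈ -0.50639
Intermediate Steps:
(-424177 + 165286)/(189680 + 321568) = -258891/511248 = -258891*1/511248 = -86297/170416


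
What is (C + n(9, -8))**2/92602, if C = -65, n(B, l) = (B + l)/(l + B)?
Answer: 2048/46301 ≈ 0.044232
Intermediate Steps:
n(B, l) = 1 (n(B, l) = (B + l)/(B + l) = 1)
(C + n(9, -8))**2/92602 = (-65 + 1)**2/92602 = (-64)**2*(1/92602) = 4096*(1/92602) = 2048/46301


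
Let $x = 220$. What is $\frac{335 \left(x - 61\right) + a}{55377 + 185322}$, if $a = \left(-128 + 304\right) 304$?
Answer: $\frac{106769}{240699} \approx 0.44358$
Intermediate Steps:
$a = 53504$ ($a = 176 \cdot 304 = 53504$)
$\frac{335 \left(x - 61\right) + a}{55377 + 185322} = \frac{335 \left(220 - 61\right) + 53504}{55377 + 185322} = \frac{335 \cdot 159 + 53504}{240699} = \left(53265 + 53504\right) \frac{1}{240699} = 106769 \cdot \frac{1}{240699} = \frac{106769}{240699}$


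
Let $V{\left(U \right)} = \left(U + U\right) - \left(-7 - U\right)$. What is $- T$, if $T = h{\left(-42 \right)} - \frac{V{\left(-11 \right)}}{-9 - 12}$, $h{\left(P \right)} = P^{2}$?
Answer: $- \frac{37018}{21} \approx -1762.8$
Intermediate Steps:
$V{\left(U \right)} = 7 + 3 U$ ($V{\left(U \right)} = 2 U + \left(7 + U\right) = 7 + 3 U$)
$T = \frac{37018}{21}$ ($T = \left(-42\right)^{2} - \frac{7 + 3 \left(-11\right)}{-9 - 12} = 1764 - \frac{7 - 33}{-21} = 1764 - \left(- \frac{1}{21}\right) \left(-26\right) = 1764 - \frac{26}{21} = \frac{37018}{21} \approx 1762.8$)
$- T = \left(-1\right) \frac{37018}{21} = - \frac{37018}{21}$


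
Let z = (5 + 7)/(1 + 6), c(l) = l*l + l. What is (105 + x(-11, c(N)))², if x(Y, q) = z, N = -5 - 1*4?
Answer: 558009/49 ≈ 11388.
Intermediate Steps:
N = -9 (N = -5 - 4 = -9)
c(l) = l + l² (c(l) = l² + l = l + l²)
z = 12/7 ≈ 1.7143
x(Y, q) = 12/7
(105 + x(-11, c(N)))² = (105 + 12/7)² = (747/7)² = 558009/49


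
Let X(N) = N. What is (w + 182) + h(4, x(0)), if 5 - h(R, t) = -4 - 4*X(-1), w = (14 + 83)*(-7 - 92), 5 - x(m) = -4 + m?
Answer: -9416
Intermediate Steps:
x(m) = 9 - m (x(m) = 5 - (-4 + m) = 5 + (4 - m) = 9 - m)
w = -9603 (w = 97*(-99) = -9603)
h(R, t) = 5 (h(R, t) = 5 - (-4 - 4*(-1)) = 5 - (-4 + 4) = 5 - 1*0 = 5 + 0 = 5)
(w + 182) + h(4, x(0)) = (-9603 + 182) + 5 = -9421 + 5 = -9416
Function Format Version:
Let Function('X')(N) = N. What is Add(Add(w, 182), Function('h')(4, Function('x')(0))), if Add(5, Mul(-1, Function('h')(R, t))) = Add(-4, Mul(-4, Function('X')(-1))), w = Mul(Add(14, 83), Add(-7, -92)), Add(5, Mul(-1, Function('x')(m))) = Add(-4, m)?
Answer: -9416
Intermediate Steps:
Function('x')(m) = Add(9, Mul(-1, m)) (Function('x')(m) = Add(5, Mul(-1, Add(-4, m))) = Add(5, Add(4, Mul(-1, m))) = Add(9, Mul(-1, m)))
w = -9603 (w = Mul(97, -99) = -9603)
Function('h')(R, t) = 5 (Function('h')(R, t) = Add(5, Mul(-1, Add(-4, Mul(-4, -1)))) = Add(5, Mul(-1, Add(-4, 4))) = Add(5, Mul(-1, 0)) = Add(5, 0) = 5)
Add(Add(w, 182), Function('h')(4, Function('x')(0))) = Add(Add(-9603, 182), 5) = Add(-9421, 5) = -9416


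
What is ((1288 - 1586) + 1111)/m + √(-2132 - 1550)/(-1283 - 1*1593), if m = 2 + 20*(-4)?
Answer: -271/26 - I*√3682/2876 ≈ -10.423 - 0.021099*I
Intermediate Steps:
m = -78 (m = 2 - 80 = -78)
((1288 - 1586) + 1111)/m + √(-2132 - 1550)/(-1283 - 1*1593) = ((1288 - 1586) + 1111)/(-78) + √(-2132 - 1550)/(-1283 - 1*1593) = (-298 + 1111)*(-1/78) + √(-3682)/(-1283 - 1593) = 813*(-1/78) + (I*√3682)/(-2876) = -271/26 + (I*√3682)*(-1/2876) = -271/26 - I*√3682/2876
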